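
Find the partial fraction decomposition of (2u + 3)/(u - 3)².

(2u + 3) = α(u - 3) + β. At u = 3: β = 2·3 + 3 = 9. Coeff of u: α = 2
Result: 2/(u - 3) + 9/(u - 3)²


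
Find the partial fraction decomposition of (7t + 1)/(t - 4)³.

(7t + 1) = A(t - 4)² + B(t - 4) + C. At t = 4: C = 7·4 + 1 = 29. Coefficients: A = 0, B = 7
Result: 7/(t - 4)² + 29/(t - 4)³


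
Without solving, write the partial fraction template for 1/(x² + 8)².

Repeated quadratic factor: (Px + Q)/(x² + 8) + (Rx + S)/(x² + 8)²


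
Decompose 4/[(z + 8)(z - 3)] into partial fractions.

4/(z + 8)(z - 3) = α/(z + 8) + β/(z - 3). α = 4/(-8 - 3) = -4/11, β = 4/(3 + 8) = 4/11
Result: (-4/11)/(z + 8) + (4/11)/(z - 3)


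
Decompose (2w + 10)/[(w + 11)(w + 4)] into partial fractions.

At w=-11: P = (2·(-11) + 10)/(-11 + 4) = 12/7. At w=-4: Q = (2·(-4) + 10)/(-4 + 11) = 2/7
Result: (12/7)/(w + 11) + (2/7)/(w + 4)


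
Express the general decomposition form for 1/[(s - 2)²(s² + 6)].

Repeated linear + quadratic: α/(s - 2) + β/(s - 2)² + (γs + δ)/(s² + 6)


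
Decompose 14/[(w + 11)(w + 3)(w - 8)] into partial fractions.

Using cover-up method: A = 7/76, B = -7/44, C = 14/209
Result: (7/76)/(w + 11) - (7/44)/(w + 3) + (14/209)/(w - 8)


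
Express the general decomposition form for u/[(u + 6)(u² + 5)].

Linear + irreducible quadratic: α/(u + 6) + (βu + γ)/(u² + 5)


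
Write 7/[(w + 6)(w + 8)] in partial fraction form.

7/(w + 6)(w + 8) = α/(w + 6) + β/(w + 8). α = 7/(-6 + 8) = 7/2, β = 7/(-8 + 6) = -7/2
Result: (7/2)/(w + 6) - (7/2)/(w + 8)


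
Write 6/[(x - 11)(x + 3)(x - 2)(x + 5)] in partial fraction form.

Using Heaviside cover-up: (1/336)/(x - 11) + (3/70)/(x + 3) - (2/105)/(x - 2) - (3/112)/(x + 5)


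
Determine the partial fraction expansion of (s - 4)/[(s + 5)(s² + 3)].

At s=-5: α = (1·(-5) - 4)/((-5)² + 3) = -9/28. β = -α = 9/28, γ = 1 - (-5)·α = -17/28
Result: (-9/28)/(s + 5) + ((9/28)s - 17/28)/(s² + 3)


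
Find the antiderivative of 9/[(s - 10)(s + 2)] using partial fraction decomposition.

Decompose: 9/[(s - 10)(s + 2)] = (3/4)/(s - 10) - (3/4)/(s + 2). Integrate each term: (3/4) ln|(s - 10)| - (3/4) ln|(s + 2)| + C


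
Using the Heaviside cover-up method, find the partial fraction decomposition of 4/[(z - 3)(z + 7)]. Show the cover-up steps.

Cover (z - 3): set z=3, get P = 4/(3 + 7) = 2/5. Cover (z + 7): set z=-7, get Q = 4/(-7 - 3) = -2/5.
Result: (2/5)/(z - 3) - (2/5)/(z + 7)


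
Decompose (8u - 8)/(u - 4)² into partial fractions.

(8u - 8) = α(u - 4) + β. At u = 4: β = 8·4 - 8 = 24. Coeff of u: α = 8
Result: 8/(u - 4) + 24/(u - 4)²


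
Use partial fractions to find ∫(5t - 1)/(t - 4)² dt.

Decompose: A = 5, B = 5·4 - 1 = 19, so (5t - 1)/(t - 4)² = 5/(t - 4) + 19/(t - 4)². Integrate: ∫ A/(t - 4) dt = 5 ln|(t - 4)|; ∫ B/(t - 4)² dt = -19/(t - 4). Sum: 5 ln|(t - 4)| - 19/(t - 4) + C


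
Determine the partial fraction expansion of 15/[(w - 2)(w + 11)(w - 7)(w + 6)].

Using Heaviside cover-up: (-3/104)/(w - 2) - (1/78)/(w + 11) + (1/78)/(w - 7) + (3/104)/(w + 6)


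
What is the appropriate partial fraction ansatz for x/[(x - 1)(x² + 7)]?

Linear + irreducible quadratic: A/(x - 1) + (Bx + C)/(x² + 7)


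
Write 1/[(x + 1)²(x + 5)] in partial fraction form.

Cover-up at x=-5: C = 1/(-5 + 1)² = 1/16. Cover-up at x=-1: B = 1/(-1 + 5) = 1/4. Comparing x² coeff: A = -C = -1/16
Result: (-1/16)/(x + 1) + (1/4)/(x + 1)² + (1/16)/(x + 5)


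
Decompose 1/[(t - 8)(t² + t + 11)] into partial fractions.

Cover-up at t = 8: α = 1/(8² + 1·8 + 11) = 1/83. Then β = -α = -1/83, γ = -α·(1 + 8) = -9/83
Result: (1/83)/(t - 8) - ((1/83)t + 9/83)/(t² + t + 11)


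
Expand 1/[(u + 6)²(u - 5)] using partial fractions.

Cover-up at u=5: R = 1/(5 + 6)² = 1/121. Cover-up at u=-6: Q = 1/(-6 - 5) = -1/11. Comparing u² coeff: P = -R = -1/121
Result: (-1/121)/(u + 6) - (1/11)/(u + 6)² + (1/121)/(u - 5)


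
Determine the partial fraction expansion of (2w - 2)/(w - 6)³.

(2w - 2) = α(w - 6)² + β(w - 6) + γ. At w = 6: γ = 2·6 - 2 = 10. Coefficients: α = 0, β = 2
Result: 2/(w - 6)² + 10/(w - 6)³


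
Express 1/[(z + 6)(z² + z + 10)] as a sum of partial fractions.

Cover-up at z = -6: A = 1/((-6)² + 1·(-6) + 10) = 1/40. Then B = -A = -1/40, C = -A·(1 - 6) = 1/8
Result: (1/40)/(z + 6) - ((1/40)z - 1/8)/(z² + z + 10)


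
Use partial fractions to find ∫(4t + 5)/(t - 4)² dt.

Decompose: α = 4, β = 4·4 + 5 = 21, so (4t + 5)/(t - 4)² = 4/(t - 4) + 21/(t - 4)². Integrate: ∫ α/(t - 4) dt = 4 ln|(t - 4)|; ∫ β/(t - 4)² dt = -21/(t - 4). Sum: 4 ln|(t - 4)| - 21/(t - 4) + C


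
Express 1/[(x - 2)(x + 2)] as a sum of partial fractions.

1/(x - 2)(x + 2) = α/(x - 2) + β/(x + 2). α = 1/(2 + 2) = 1/4, β = 1/(-2 - 2) = -1/4
Result: (1/4)/(x - 2) - (1/4)/(x + 2)


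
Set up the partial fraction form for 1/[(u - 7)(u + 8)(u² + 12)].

Two linear + quadratic: α/(u - 7) + β/(u + 8) + (γu + δ)/(u² + 12)


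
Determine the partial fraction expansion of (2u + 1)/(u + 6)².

(2u + 1) = P(u + 6) + Q. At u = -6: Q = 2·(-6) + 1 = -11. Coeff of u: P = 2
Result: 2/(u + 6) - 11/(u + 6)²


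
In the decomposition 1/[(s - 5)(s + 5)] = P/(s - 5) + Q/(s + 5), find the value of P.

Cover-up at s = 5: P = 1/(5 + 5) = 1/10


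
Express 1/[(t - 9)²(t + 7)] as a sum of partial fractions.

Cover-up at t=-7: R = 1/(-7 - 9)² = 1/256. Cover-up at t=9: Q = 1/(9 + 7) = 1/16. Comparing t² coeff: P = -R = -1/256
Result: (-1/256)/(t - 9) + (1/16)/(t - 9)² + (1/256)/(t + 7)


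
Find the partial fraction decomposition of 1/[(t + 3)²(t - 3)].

Cover-up at t=3: C = 1/(3 + 3)² = 1/36. Cover-up at t=-3: B = 1/(-3 - 3) = -1/6. Comparing t² coeff: A = -C = -1/36
Result: (-1/36)/(t + 3) - (1/6)/(t + 3)² + (1/36)/(t - 3)


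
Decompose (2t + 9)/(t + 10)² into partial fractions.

(2t + 9) = P(t + 10) + Q. At t = -10: Q = 2·(-10) + 9 = -11. Coeff of t: P = 2
Result: 2/(t + 10) - 11/(t + 10)²


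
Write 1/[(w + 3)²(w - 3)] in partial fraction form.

Cover-up at w=3: γ = 1/(3 + 3)² = 1/36. Cover-up at w=-3: β = 1/(-3 - 3) = -1/6. Comparing w² coeff: α = -γ = -1/36
Result: (-1/36)/(w + 3) - (1/6)/(w + 3)² + (1/36)/(w - 3)


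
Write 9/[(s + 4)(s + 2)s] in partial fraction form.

Using cover-up method: α = 9/8, β = -9/4, γ = 9/8
Result: (9/8)/(s + 4) - (9/4)/(s + 2) + (9/8)/s


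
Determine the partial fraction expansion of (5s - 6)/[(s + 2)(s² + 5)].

At s=-2: α = (5·(-2) - 6)/((-2)² + 5) = -16/9. β = -α = 16/9, γ = 5 - (-2)·α = 13/9
Result: (-16/9)/(s + 2) + ((16/9)s + 13/9)/(s² + 5)


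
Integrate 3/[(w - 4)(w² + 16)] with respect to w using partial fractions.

Cover-up at w=4: P = 3/(4²+16) = 3/32. Coeff matching: Q = -3/32, R = -3/8. Decomposition: (3/32)/(w - 4) - ((3/32)w + 3/8)/(w² + 16). Integrate: linear → ln, quadratic → (1/2)ln + arctan: (3/32) ln|(w - 4)| - (3/64) ln(w² + 16) - (3/32) arctan(w/4) + C


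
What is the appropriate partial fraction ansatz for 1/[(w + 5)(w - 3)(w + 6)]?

Three distinct linear factors: α/(w + 5) + β/(w - 3) + γ/(w + 6)


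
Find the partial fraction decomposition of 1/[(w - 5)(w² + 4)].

Cover-up at w = 5: α = 1/(5² + 4) = 1/29. Then β = -α = -1/29, γ = -α·(0 + 5) = -5/29
Result: (1/29)/(w - 5) - ((1/29)w + 5/29)/(w² + 4)


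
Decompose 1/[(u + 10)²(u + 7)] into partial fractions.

Cover-up at u=-7: R = 1/(-7 + 10)² = 1/9. Cover-up at u=-10: Q = 1/(-10 + 7) = -1/3. Comparing u² coeff: P = -R = -1/9
Result: (-1/9)/(u + 10) - (1/3)/(u + 10)² + (1/9)/(u + 7)


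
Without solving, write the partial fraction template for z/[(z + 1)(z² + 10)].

Linear + irreducible quadratic: P/(z + 1) + (Qz + R)/(z² + 10)


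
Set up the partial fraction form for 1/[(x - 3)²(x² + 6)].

Repeated linear + quadratic: A/(x - 3) + B/(x - 3)² + (Cx + D)/(x² + 6)


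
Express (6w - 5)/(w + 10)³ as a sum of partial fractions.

(6w - 5) = A(w + 10)² + B(w + 10) + C. At w = -10: C = 6·(-10) - 5 = -65. Coefficients: A = 0, B = 6
Result: 6/(w + 10)² - 65/(w + 10)³


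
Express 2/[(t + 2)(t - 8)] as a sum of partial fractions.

2/(t + 2)(t - 8) = α/(t + 2) + β/(t - 8). α = 2/(-2 - 8) = -1/5, β = 2/(8 + 2) = 1/5
Result: (-1/5)/(t + 2) + (1/5)/(t - 8)


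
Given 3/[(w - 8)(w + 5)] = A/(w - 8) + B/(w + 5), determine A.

Cover-up at w = 8: A = 3/(8 + 5) = 3/13


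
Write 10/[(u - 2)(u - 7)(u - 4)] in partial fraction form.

Using cover-up method: A = 1, B = 2/3, C = -5/3
Result: 1/(u - 2) + (2/3)/(u - 7) - (5/3)/(u - 4)


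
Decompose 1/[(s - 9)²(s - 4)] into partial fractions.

Cover-up at s=4: C = 1/(4 - 9)² = 1/25. Cover-up at s=9: B = 1/(9 - 4) = 1/5. Comparing s² coeff: A = -C = -1/25
Result: (-1/25)/(s - 9) + (1/5)/(s - 9)² + (1/25)/(s - 4)


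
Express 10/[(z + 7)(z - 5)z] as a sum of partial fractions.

Using cover-up method: A = 5/42, B = 1/6, C = -2/7
Result: (5/42)/(z + 7) + (1/6)/(z - 5) - (2/7)/z


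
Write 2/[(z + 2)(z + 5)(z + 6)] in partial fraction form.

Using cover-up method: α = 1/6, β = -2/3, γ = 1/2
Result: (1/6)/(z + 2) - (2/3)/(z + 5) + (1/2)/(z + 6)


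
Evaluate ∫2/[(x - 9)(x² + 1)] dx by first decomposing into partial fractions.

Cover-up at x=9: P = 2/(9²+1) = 1/41. Coeff matching: Q = -1/41, R = -9/41. Decomposition: (1/41)/(x - 9) - ((1/41)x + 9/41)/(x² + 1). Integrate: linear → ln, quadratic → (1/2)ln + arctan: (1/41) ln|(x - 9)| - (1/82) ln(x² + 1) - (9/41) arctan(x) + C


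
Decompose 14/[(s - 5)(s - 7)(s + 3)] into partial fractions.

Using cover-up method: P = -7/8, Q = 7/10, R = 7/40
Result: (-7/8)/(s - 5) + (7/10)/(s - 7) + (7/40)/(s + 3)


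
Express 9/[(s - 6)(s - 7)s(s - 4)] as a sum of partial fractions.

Using Heaviside cover-up: (-3/4)/(s - 6) + (3/7)/(s - 7) - (3/56)/s + (3/8)/(s - 4)


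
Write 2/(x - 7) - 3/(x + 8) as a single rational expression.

Common denominator (x - 7)(x + 8). Numerator: 2(x + 8) - 3(x - 7) = (2x + 16) - (3x - 21) = -x + 37
Result: (-x + 37)/[(x - 7)(x + 8)]


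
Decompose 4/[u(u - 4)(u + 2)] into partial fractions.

Using cover-up method: P = -1/2, Q = 1/6, R = 1/3
Result: (-1/2)/u + (1/6)/(u - 4) + (1/3)/(u + 2)


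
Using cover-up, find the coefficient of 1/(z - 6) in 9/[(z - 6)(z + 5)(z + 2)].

Cover (z - 6), set z=6: 9/[(6 + 5)(6 + 2)] = 9/88


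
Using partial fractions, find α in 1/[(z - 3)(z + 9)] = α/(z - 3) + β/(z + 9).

Cover-up at z = 3: α = 1/(3 + 9) = 1/12


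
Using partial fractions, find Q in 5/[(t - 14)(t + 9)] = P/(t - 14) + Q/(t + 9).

Cover-up at t = -9: Q = 5/(-9 - 14) = -5/23


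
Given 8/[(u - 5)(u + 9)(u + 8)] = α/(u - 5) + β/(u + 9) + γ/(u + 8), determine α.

Cover-up at u = 5: α = 8/[(5 + 9)(5 + 8)] = 8/[(14)(13)] = 8/182 = 4/91


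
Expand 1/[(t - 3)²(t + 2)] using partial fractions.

Cover-up at t=-2: R = 1/(-2 - 3)² = 1/25. Cover-up at t=3: Q = 1/(3 + 2) = 1/5. Comparing t² coeff: P = -R = -1/25
Result: (-1/25)/(t - 3) + (1/5)/(t - 3)² + (1/25)/(t + 2)


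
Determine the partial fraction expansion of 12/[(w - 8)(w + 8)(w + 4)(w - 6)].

Using Heaviside cover-up: (1/32)/(w - 8) - (3/224)/(w + 8) + (1/40)/(w + 4) - (3/70)/(w - 6)


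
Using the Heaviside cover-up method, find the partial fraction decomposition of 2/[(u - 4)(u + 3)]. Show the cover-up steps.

Cover (u - 4): set u=4, get α = 2/(4 + 3) = 2/7. Cover (u + 3): set u=-3, get β = 2/(-3 - 4) = -2/7.
Result: (2/7)/(u - 4) - (2/7)/(u + 3)


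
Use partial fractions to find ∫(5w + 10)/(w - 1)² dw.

Decompose: α = 5, β = 5·1 + 10 = 15, so (5w + 10)/(w - 1)² = 5/(w - 1) + 15/(w - 1)². Integrate: ∫ α/(w - 1) dw = 5 ln|(w - 1)|; ∫ β/(w - 1)² dw = -15/(w - 1). Sum: 5 ln|(w - 1)| - 15/(w - 1) + C


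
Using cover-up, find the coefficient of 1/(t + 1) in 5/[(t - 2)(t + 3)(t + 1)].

Cover (t + 1), set t=-1: 5/[(-1 - 2)(-1 + 3)] = -5/6


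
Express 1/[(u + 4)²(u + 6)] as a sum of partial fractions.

Cover-up at u=-6: R = 1/(-6 + 4)² = 1/4. Cover-up at u=-4: Q = 1/(-4 + 6) = 1/2. Comparing u² coeff: P = -R = -1/4
Result: (-1/4)/(u + 4) + (1/2)/(u + 4)² + (1/4)/(u + 6)


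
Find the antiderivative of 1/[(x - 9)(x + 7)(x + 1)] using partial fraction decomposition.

Cover-up: α = 1/160, β = 1/96, γ = -1/60. Decomposition: (1/160)/(x - 9) + (1/96)/(x + 7) - (1/60)/(x + 1). Integrate each term: (1/160) ln|(x - 9)| + (1/96) ln|(x + 7)| - (1/60) ln|(x + 1)| + C


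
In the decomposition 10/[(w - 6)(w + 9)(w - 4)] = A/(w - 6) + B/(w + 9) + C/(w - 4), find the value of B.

Cover-up at w = -9: B = 10/[(-9 - 6)(-9 - 4)] = 10/[(-15)(-13)] = 10/195 = 2/39


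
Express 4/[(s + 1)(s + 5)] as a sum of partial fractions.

4/(s + 1)(s + 5) = A/(s + 1) + B/(s + 5). A = 4/(-1 + 5) = 1, B = 4/(-5 + 1) = -1
Result: 1/(s + 1) - 1/(s + 5)


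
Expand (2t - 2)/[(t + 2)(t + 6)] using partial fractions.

At t=-2: P = (2·(-2) - 2)/(-2 + 6) = -3/2. At t=-6: Q = (2·(-6) - 2)/(-6 + 2) = 7/2
Result: (-3/2)/(t + 2) + (7/2)/(t + 6)


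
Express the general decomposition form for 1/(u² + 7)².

Repeated quadratic factor: (Pu + Q)/(u² + 7) + (Ru + S)/(u² + 7)²


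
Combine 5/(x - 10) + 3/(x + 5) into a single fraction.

Common denominator (x - 10)(x + 5). Numerator: 5(x + 5) + 3(x - 10) = (5x + 25) + (3x - 30) = 8x - 5
Result: (8x - 5)/[(x - 10)(x + 5)]


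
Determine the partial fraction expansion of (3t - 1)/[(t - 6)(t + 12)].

At t=6: A = (3·6 - 1)/(6 + 12) = 17/18. At t=-12: B = (3·(-12) - 1)/(-12 - 6) = 37/18
Result: (17/18)/(t - 6) + (37/18)/(t + 12)


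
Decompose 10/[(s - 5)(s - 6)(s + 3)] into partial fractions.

Using cover-up method: A = -5/4, B = 10/9, C = 5/36
Result: (-5/4)/(s - 5) + (10/9)/(s - 6) + (5/36)/(s + 3)


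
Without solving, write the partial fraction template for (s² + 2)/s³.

Repeated linear factor (power 3): A/s + B/s² + C/s³


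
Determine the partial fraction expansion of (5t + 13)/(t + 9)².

(5t + 13) = α(t + 9) + β. At t = -9: β = 5·(-9) + 13 = -32. Coeff of t: α = 5
Result: 5/(t + 9) - 32/(t + 9)²


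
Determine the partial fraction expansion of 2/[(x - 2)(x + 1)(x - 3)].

Using cover-up method: α = -2/3, β = 1/6, γ = 1/2
Result: (-2/3)/(x - 2) + (1/6)/(x + 1) + (1/2)/(x - 3)


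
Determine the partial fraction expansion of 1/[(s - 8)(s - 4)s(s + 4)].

Using Heaviside cover-up: (1/384)/(s - 8) - (1/128)/(s - 4) + (1/128)/s - (1/384)/(s + 4)


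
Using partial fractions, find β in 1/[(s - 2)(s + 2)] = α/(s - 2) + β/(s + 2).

Cover-up at s = -2: β = 1/(-2 - 2) = -1/4


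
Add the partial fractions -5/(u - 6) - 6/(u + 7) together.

Common denominator (u - 6)(u + 7). Numerator: -5(u + 7) - 6(u - 6) = (-5u - 35) - (6u - 36) = -11u + 1
Result: (-11u + 1)/[(u - 6)(u + 7)]


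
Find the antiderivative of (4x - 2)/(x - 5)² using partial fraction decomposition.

Decompose: A = 4, B = 4·5 - 2 = 18, so (4x - 2)/(x - 5)² = 4/(x - 5) + 18/(x - 5)². Integrate: ∫ A/(x - 5) dx = 4 ln|(x - 5)|; ∫ B/(x - 5)² dx = -18/(x - 5). Sum: 4 ln|(x - 5)| - 18/(x - 5) + C


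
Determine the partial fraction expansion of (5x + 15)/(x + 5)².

(5x + 15) = P(x + 5) + Q. At x = -5: Q = 5·(-5) + 15 = -10. Coeff of x: P = 5
Result: 5/(x + 5) - 10/(x + 5)²


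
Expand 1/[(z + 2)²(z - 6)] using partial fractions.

Cover-up at z=6: C = 1/(6 + 2)² = 1/64. Cover-up at z=-2: B = 1/(-2 - 6) = -1/8. Comparing z² coeff: A = -C = -1/64
Result: (-1/64)/(z + 2) - (1/8)/(z + 2)² + (1/64)/(z - 6)


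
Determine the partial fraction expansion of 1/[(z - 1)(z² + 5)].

Cover-up at z = 1: P = 1/(1² + 5) = 1/6. Then Q = -P = -1/6, R = -P·(0 + 1) = -1/6
Result: (1/6)/(z - 1) - ((1/6)z + 1/6)/(z² + 5)


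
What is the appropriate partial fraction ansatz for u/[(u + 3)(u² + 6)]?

Linear + irreducible quadratic: α/(u + 3) + (βu + γ)/(u² + 6)


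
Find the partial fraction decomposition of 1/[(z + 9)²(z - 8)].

Cover-up at z=8: R = 1/(8 + 9)² = 1/289. Cover-up at z=-9: Q = 1/(-9 - 8) = -1/17. Comparing z² coeff: P = -R = -1/289
Result: (-1/289)/(z + 9) - (1/17)/(z + 9)² + (1/289)/(z - 8)


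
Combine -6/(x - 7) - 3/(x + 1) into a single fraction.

Common denominator (x - 7)(x + 1). Numerator: -6(x + 1) - 3(x - 7) = (-6x - 6) - (3x - 21) = -9x + 15
Result: (-9x + 15)/[(x - 7)(x + 1)]


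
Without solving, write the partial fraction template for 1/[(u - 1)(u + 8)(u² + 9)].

Two linear + quadratic: A/(u - 1) + B/(u + 8) + (Cu + D)/(u² + 9)


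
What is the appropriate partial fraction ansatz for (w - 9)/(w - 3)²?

Repeated linear factor: P/(w - 3) + Q/(w - 3)²


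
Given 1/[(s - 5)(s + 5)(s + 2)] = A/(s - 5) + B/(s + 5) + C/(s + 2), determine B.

Cover-up at s = -5: B = 1/[(-5 - 5)(-5 + 2)] = 1/[(-10)(-3)] = 1/30


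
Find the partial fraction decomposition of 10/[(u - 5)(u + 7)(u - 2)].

Using cover-up method: P = 5/18, Q = 5/54, R = -10/27
Result: (5/18)/(u - 5) + (5/54)/(u + 7) - (10/27)/(u - 2)


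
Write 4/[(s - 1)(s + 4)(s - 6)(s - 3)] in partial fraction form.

Using Heaviside cover-up: (2/25)/(s - 1) - (2/175)/(s + 4) + (2/75)/(s - 6) - (2/21)/(s - 3)


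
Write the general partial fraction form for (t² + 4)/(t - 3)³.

Repeated linear factor (power 3): α/(t - 3) + β/(t - 3)² + γ/(t - 3)³


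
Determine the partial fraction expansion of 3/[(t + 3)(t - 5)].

3/(t + 3)(t - 5) = A/(t + 3) + B/(t - 5). A = 3/(-3 - 5) = -3/8, B = 3/(5 + 3) = 3/8
Result: (-3/8)/(t + 3) + (3/8)/(t - 5)


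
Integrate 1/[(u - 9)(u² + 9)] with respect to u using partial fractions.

Cover-up at u=9: A = 1/(9²+9) = 1/90. Coeff matching: B = -1/90, C = -1/10. Decomposition: (1/90)/(u - 9) - ((1/90)u + 1/10)/(u² + 9). Integrate: linear → ln, quadratic → (1/2)ln + arctan: (1/90) ln|(u - 9)| - (1/180) ln(u² + 9) - (1/30) arctan(u/3) + C


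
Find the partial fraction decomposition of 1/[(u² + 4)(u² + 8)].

Coefficient matching gives α = γ = 0, β = 1/(8-4) = 1/4, δ = -β = -1/4
Result: (1/4)/(u² + 4) - (1/4)/(u² + 8)


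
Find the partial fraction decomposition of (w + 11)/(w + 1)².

(w + 11) = α(w + 1) + β. At w = -1: β = 1·(-1) + 11 = 10. Coeff of w: α = 1
Result: 1/(w + 1) + 10/(w + 1)²


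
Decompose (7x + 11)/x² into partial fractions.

(7x + 11) = Px + Q. At x = 0: Q = 7·0 + 11 = 11. Coeff of x: P = 7
Result: 7/x + 11/x²


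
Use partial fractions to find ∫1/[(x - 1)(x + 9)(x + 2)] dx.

Cover-up: α = 1/30, β = 1/70, γ = -1/21. Decomposition: (1/30)/(x - 1) + (1/70)/(x + 9) - (1/21)/(x + 2). Integrate each term: (1/30) ln|(x - 1)| + (1/70) ln|(x + 9)| - (1/21) ln|(x + 2)| + C


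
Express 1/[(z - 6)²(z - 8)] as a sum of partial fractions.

Cover-up at z=8: C = 1/(8 - 6)² = 1/4. Cover-up at z=6: B = 1/(6 - 8) = -1/2. Comparing z² coeff: A = -C = -1/4
Result: (-1/4)/(z - 6) - (1/2)/(z - 6)² + (1/4)/(z - 8)


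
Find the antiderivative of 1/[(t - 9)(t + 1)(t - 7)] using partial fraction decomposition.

Cover-up: A = 1/20, B = 1/80, C = -1/16. Decomposition: (1/20)/(t - 9) + (1/80)/(t + 1) - (1/16)/(t - 7). Integrate each term: (1/20) ln|(t - 9)| + (1/80) ln|(t + 1)| - (1/16) ln|(t - 7)| + C


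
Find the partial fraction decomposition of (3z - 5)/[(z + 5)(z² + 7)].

At z=-5: P = (3·(-5) - 5)/((-5)² + 7) = -5/8. Q = -P = 5/8, R = 3 - (-5)·P = -1/8
Result: (-5/8)/(z + 5) + ((5/8)z - 1/8)/(z² + 7)


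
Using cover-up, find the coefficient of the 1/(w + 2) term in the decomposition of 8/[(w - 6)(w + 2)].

Cover (w + 2), set w=-2: 8/((w - 6) at w=-2) = 8/(-8) = -1


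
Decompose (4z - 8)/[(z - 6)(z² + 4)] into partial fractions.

At z=6: α = (4·6 - 8)/(6² + 4) = 2/5. β = -α = -2/5, γ = 4 - 6·α = 8/5
Result: (2/5)/(z - 6) - ((2/5)z - 8/5)/(z² + 4)


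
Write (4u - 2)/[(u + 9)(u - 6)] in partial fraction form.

At u=-9: P = (4·(-9) - 2)/(-9 - 6) = 38/15. At u=6: Q = (4·6 - 2)/(6 + 9) = 22/15
Result: (38/15)/(u + 9) + (22/15)/(u - 6)


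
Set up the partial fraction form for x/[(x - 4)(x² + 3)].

Linear + irreducible quadratic: A/(x - 4) + (Bx + C)/(x² + 3)


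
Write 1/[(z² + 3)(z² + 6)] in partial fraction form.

Coefficient matching gives A = C = 0, B = 1/(6-3) = 1/3, D = -B = -1/3
Result: (1/3)/(z² + 3) - (1/3)/(z² + 6)


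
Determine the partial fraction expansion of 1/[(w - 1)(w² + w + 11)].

Cover-up at w = 1: A = 1/(1² + 1·1 + 11) = 1/13. Then B = -A = -1/13, C = -A·(1 + 1) = -2/13
Result: (1/13)/(w - 1) - ((1/13)w + 2/13)/(w² + w + 11)


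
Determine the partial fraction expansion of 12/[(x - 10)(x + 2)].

12/(x - 10)(x + 2) = A/(x - 10) + B/(x + 2). A = 12/(10 + 2) = 1, B = 12/(-2 - 10) = -1
Result: 1/(x - 10) - 1/(x + 2)


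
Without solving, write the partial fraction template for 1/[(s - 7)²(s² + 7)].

Repeated linear + quadratic: P/(s - 7) + Q/(s - 7)² + (Rs + S)/(s² + 7)


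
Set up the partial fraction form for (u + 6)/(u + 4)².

Repeated linear factor: P/(u + 4) + Q/(u + 4)²


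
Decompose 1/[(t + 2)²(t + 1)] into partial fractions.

Cover-up at t=-1: C = 1/(-1 + 2)² = 1. Cover-up at t=-2: B = 1/(-2 + 1) = -1. Comparing t² coeff: A = -C = -1
Result: -1/(t + 2) - 1/(t + 2)² + 1/(t + 1)


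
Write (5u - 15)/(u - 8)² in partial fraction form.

(5u - 15) = α(u - 8) + β. At u = 8: β = 5·8 - 15 = 25. Coeff of u: α = 5
Result: 5/(u - 8) + 25/(u - 8)²


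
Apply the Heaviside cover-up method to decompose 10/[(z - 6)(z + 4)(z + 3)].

Cover (z - 6), z=6: α = 10/[(6 + 4)(6 + 3)] = 1/9. Cover (z + 4), z=-4: β = 10/[(-4 - 6)(-4 + 3)] = 1. Cover (z + 3), z=-3: γ = 10/[(-3 - 6)(-3 + 4)] = -10/9.
Result: (1/9)/(z - 6) + 1/(z + 4) - (10/9)/(z + 3)


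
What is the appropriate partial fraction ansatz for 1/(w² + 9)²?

Repeated quadratic factor: (Aw + B)/(w² + 9) + (Cw + D)/(w² + 9)²


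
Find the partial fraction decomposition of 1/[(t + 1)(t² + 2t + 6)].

Cover-up at t = -1: α = 1/((-1)² + 2·(-1) + 6) = 1/5. Then β = -α = -1/5, γ = -α·(2 - 1) = -1/5
Result: (1/5)/(t + 1) - ((1/5)t + 1/5)/(t² + 2t + 6)


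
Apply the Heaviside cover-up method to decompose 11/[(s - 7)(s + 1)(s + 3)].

Cover (s - 7), s=7: P = 11/[(7 + 1)(7 + 3)] = 11/80. Cover (s + 1), s=-1: Q = 11/[(-1 - 7)(-1 + 3)] = -11/16. Cover (s + 3), s=-3: R = 11/[(-3 - 7)(-3 + 1)] = 11/20.
Result: (11/80)/(s - 7) - (11/16)/(s + 1) + (11/20)/(s + 3)


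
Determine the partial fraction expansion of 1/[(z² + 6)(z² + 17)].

Coefficient matching gives A = C = 0, B = 1/(17-6) = 1/11, D = -B = -1/11
Result: (1/11)/(z² + 6) - (1/11)/(z² + 17)


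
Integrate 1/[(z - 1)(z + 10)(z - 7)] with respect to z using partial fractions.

Cover-up: A = -1/66, B = 1/187, C = 1/102. Decomposition: (-1/66)/(z - 1) + (1/187)/(z + 10) + (1/102)/(z - 7). Integrate each term: (-1/66) ln|(z - 1)| + (1/187) ln|(z + 10)| + (1/102) ln|(z - 7)| + C


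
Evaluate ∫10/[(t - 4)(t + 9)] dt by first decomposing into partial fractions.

Decompose: 10/[(t - 4)(t + 9)] = (10/13)/(t - 4) - (10/13)/(t + 9). Integrate each term: (10/13) ln|(t - 4)| - (10/13) ln|(t + 9)| + C


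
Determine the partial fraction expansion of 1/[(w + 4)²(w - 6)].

Cover-up at w=6: C = 1/(6 + 4)² = 1/100. Cover-up at w=-4: B = 1/(-4 - 6) = -1/10. Comparing w² coeff: A = -C = -1/100
Result: (-1/100)/(w + 4) - (1/10)/(w + 4)² + (1/100)/(w - 6)


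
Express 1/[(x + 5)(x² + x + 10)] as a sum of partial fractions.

Cover-up at x = -5: α = 1/((-5)² + 1·(-5) + 10) = 1/30. Then β = -α = -1/30, γ = -α·(1 - 5) = 2/15
Result: (1/30)/(x + 5) - ((1/30)x - 2/15)/(x² + x + 10)


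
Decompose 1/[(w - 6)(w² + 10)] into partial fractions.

Cover-up at w = 6: P = 1/(6² + 10) = 1/46. Then Q = -P = -1/46, R = -P·(0 + 6) = -3/23
Result: (1/46)/(w - 6) - ((1/46)w + 3/23)/(w² + 10)


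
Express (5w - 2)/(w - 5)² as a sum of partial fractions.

(5w - 2) = P(w - 5) + Q. At w = 5: Q = 5·5 - 2 = 23. Coeff of w: P = 5
Result: 5/(w - 5) + 23/(w - 5)²


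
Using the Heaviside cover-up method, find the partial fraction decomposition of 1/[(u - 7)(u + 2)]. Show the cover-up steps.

Cover (u - 7): set u=7, get P = 1/(7 + 2) = 1/9. Cover (u + 2): set u=-2, get Q = 1/(-2 - 7) = -1/9.
Result: (1/9)/(u - 7) - (1/9)/(u + 2)


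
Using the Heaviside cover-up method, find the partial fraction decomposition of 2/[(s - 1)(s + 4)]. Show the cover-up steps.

Cover (s - 1): set s=1, get P = 2/(1 + 4) = 2/5. Cover (s + 4): set s=-4, get Q = 2/(-4 - 1) = -2/5.
Result: (2/5)/(s - 1) - (2/5)/(s + 4)


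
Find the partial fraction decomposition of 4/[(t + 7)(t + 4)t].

Using cover-up method: α = 4/21, β = -1/3, γ = 1/7
Result: (4/21)/(t + 7) - (1/3)/(t + 4) + (1/7)/t


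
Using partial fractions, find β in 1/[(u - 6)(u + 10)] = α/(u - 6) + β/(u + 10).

Cover-up at u = -10: β = 1/(-10 - 6) = -1/16


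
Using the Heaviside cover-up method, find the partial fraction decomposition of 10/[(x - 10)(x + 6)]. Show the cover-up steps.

Cover (x - 10): set x=10, get A = 10/(10 + 6) = 5/8. Cover (x + 6): set x=-6, get B = 10/(-6 - 10) = -5/8.
Result: (5/8)/(x - 10) - (5/8)/(x + 6)


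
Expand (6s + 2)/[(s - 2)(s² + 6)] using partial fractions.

At s=2: α = (6·2 + 2)/(2² + 6) = 7/5. β = -α = -7/5, γ = 6 - 2·α = 16/5
Result: (7/5)/(s - 2) - ((7/5)s - 16/5)/(s² + 6)


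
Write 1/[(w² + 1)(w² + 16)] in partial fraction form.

Coefficient matching gives P = R = 0, Q = 1/(16-1) = 1/15, S = -Q = -1/15
Result: (1/15)/(w² + 1) - (1/15)/(w² + 16)


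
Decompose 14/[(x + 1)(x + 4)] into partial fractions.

14/(x + 1)(x + 4) = α/(x + 1) + β/(x + 4). α = 14/(-1 + 4) = 14/3, β = 14/(-4 + 1) = -14/3
Result: (14/3)/(x + 1) - (14/3)/(x + 4)


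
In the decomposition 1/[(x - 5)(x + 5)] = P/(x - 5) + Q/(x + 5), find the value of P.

Cover-up at x = 5: P = 1/(5 + 5) = 1/10


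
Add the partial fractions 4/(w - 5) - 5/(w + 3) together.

Common denominator (w - 5)(w + 3). Numerator: 4(w + 3) - 5(w - 5) = (4w + 12) - (5w - 25) = -w + 37
Result: (-w + 37)/[(w - 5)(w + 3)]


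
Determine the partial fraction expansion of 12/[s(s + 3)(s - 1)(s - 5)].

Using Heaviside cover-up: (4/5)/s - (1/8)/(s + 3) - (3/4)/(s - 1) + (3/40)/(s - 5)


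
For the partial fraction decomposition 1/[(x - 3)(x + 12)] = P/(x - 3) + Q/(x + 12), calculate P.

Cover-up at x = 3: P = 1/(3 + 12) = 1/15


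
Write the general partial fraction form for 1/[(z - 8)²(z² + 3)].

Repeated linear + quadratic: A/(z - 8) + B/(z - 8)² + (Cz + D)/(z² + 3)


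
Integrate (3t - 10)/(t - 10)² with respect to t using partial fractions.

Decompose: A = 3, B = 3·10 - 10 = 20, so (3t - 10)/(t - 10)² = 3/(t - 10) + 20/(t - 10)². Integrate: ∫ A/(t - 10) dt = 3 ln|(t - 10)|; ∫ B/(t - 10)² dt = -20/(t - 10). Sum: 3 ln|(t - 10)| - 20/(t - 10) + C


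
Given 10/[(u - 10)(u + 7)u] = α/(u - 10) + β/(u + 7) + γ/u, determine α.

Cover-up at u = 10: α = 10/[(10 + 7)(10 - 0)] = 10/[(17)(10)] = 10/170 = 1/17


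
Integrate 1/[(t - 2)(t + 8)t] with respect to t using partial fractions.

Cover-up: A = 1/20, B = 1/80, C = -1/16. Decomposition: (1/20)/(t - 2) + (1/80)/(t + 8) - (1/16)/t. Integrate each term: (1/20) ln|(t - 2)| + (1/80) ln|(t + 8)| - (1/16) ln|t| + C


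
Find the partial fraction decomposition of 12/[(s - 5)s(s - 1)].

Using cover-up method: α = 3/5, β = 12/5, γ = -3
Result: (3/5)/(s - 5) + (12/5)/s - 3/(s - 1)


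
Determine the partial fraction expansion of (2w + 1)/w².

(2w + 1) = Pw + Q. At w = 0: Q = 2·0 + 1 = 1. Coeff of w: P = 2
Result: 2/w + 1/w²


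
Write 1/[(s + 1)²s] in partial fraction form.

Cover-up at s=0: R = 1/(0 + 1)² = 1. Cover-up at s=-1: Q = 1/(-1 - 0) = -1. Comparing s² coeff: P = -R = -1
Result: -1/(s + 1) - 1/(s + 1)² + 1/s


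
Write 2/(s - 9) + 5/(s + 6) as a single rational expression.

Common denominator (s - 9)(s + 6). Numerator: 2(s + 6) + 5(s - 9) = (2s + 12) + (5s - 45) = 7s - 33
Result: (7s - 33)/[(s - 9)(s + 6)]


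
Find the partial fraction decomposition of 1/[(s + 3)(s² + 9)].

Cover-up at s = -3: A = 1/((-3)² + 9) = 1/18. Then B = -A = -1/18, C = -A·(0 - 3) = 1/6
Result: (1/18)/(s + 3) - ((1/18)s - 1/6)/(s² + 9)


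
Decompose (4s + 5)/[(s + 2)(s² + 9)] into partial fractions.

At s=-2: A = (4·(-2) + 5)/((-2)² + 9) = -3/13. B = -A = 3/13, C = 4 - (-2)·A = 46/13
Result: (-3/13)/(s + 2) + ((3/13)s + 46/13)/(s² + 9)


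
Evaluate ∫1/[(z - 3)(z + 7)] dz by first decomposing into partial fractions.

Decompose: 1/[(z - 3)(z + 7)] = (1/10)/(z - 3) - (1/10)/(z + 7). Integrate each term: (1/10) ln|(z - 3)| - (1/10) ln|(z + 7)| + C


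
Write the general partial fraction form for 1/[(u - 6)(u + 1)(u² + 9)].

Two linear + quadratic: A/(u - 6) + B/(u + 1) + (Cu + D)/(u² + 9)


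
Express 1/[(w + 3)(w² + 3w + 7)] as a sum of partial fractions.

Cover-up at w = -3: P = 1/((-3)² + 3·(-3) + 7) = 1/7. Then Q = -P = -1/7, R = -P·(3 - 3) = 0
Result: (1/7)/(w + 3) - ((1/7)w)/(w² + 3w + 7)


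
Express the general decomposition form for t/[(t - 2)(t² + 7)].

Linear + irreducible quadratic: α/(t - 2) + (βt + γ)/(t² + 7)


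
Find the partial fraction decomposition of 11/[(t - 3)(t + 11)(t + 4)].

Using cover-up method: A = 11/98, B = 11/98, C = -11/49
Result: (11/98)/(t - 3) + (11/98)/(t + 11) - (11/49)/(t + 4)


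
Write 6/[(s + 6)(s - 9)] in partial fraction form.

6/(s + 6)(s - 9) = α/(s + 6) + β/(s - 9). α = 6/(-6 - 9) = -2/5, β = 6/(9 + 6) = 2/5
Result: (-2/5)/(s + 6) + (2/5)/(s - 9)


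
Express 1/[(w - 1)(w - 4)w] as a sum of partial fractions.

Using cover-up method: α = -1/3, β = 1/12, γ = 1/4
Result: (-1/3)/(w - 1) + (1/12)/(w - 4) + (1/4)/w


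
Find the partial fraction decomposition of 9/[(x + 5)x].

9/(x + 5)x = P/(x + 5) + Q/x. P = 9/(-5 - 0) = -9/5, Q = 9/(0 + 5) = 9/5
Result: (-9/5)/(x + 5) + (9/5)/x


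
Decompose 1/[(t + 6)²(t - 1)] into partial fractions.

Cover-up at t=1: γ = 1/(1 + 6)² = 1/49. Cover-up at t=-6: β = 1/(-6 - 1) = -1/7. Comparing t² coeff: α = -γ = -1/49
Result: (-1/49)/(t + 6) - (1/7)/(t + 6)² + (1/49)/(t - 1)


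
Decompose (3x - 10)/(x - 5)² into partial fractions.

(3x - 10) = P(x - 5) + Q. At x = 5: Q = 3·5 - 10 = 5. Coeff of x: P = 3
Result: 3/(x - 5) + 5/(x - 5)²


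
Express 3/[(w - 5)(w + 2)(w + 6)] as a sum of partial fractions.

Using cover-up method: P = 3/77, Q = -3/28, R = 3/44
Result: (3/77)/(w - 5) - (3/28)/(w + 2) + (3/44)/(w + 6)


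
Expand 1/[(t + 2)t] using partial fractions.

1/(t + 2)t = P/(t + 2) + Q/t. P = 1/(-2 - 0) = -1/2, Q = 1/(0 + 2) = 1/2
Result: (-1/2)/(t + 2) + (1/2)/t


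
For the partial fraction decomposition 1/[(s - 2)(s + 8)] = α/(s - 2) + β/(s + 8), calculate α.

Cover-up at s = 2: α = 1/(2 + 8) = 1/10


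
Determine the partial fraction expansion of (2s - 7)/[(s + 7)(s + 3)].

At s=-7: P = (2·(-7) - 7)/(-7 + 3) = 21/4. At s=-3: Q = (2·(-3) - 7)/(-3 + 7) = -13/4
Result: (21/4)/(s + 7) - (13/4)/(s + 3)


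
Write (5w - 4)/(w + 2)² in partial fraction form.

(5w - 4) = A(w + 2) + B. At w = -2: B = 5·(-2) - 4 = -14. Coeff of w: A = 5
Result: 5/(w + 2) - 14/(w + 2)²


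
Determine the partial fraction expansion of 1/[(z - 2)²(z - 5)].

Cover-up at z=5: R = 1/(5 - 2)² = 1/9. Cover-up at z=2: Q = 1/(2 - 5) = -1/3. Comparing z² coeff: P = -R = -1/9
Result: (-1/9)/(z - 2) - (1/3)/(z - 2)² + (1/9)/(z - 5)


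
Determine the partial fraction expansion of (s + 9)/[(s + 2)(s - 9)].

At s=-2: A = (1·(-2) + 9)/(-2 - 9) = -7/11. At s=9: B = (1·9 + 9)/(9 + 2) = 18/11
Result: (-7/11)/(s + 2) + (18/11)/(s - 9)


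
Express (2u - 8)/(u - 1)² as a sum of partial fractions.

(2u - 8) = P(u - 1) + Q. At u = 1: Q = 2·1 - 8 = -6. Coeff of u: P = 2
Result: 2/(u - 1) - 6/(u - 1)²


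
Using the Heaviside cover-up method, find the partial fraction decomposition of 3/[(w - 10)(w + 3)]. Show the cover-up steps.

Cover (w - 10): set w=10, get α = 3/(10 + 3) = 3/13. Cover (w + 3): set w=-3, get β = 3/(-3 - 10) = -3/13.
Result: (3/13)/(w - 10) - (3/13)/(w + 3)


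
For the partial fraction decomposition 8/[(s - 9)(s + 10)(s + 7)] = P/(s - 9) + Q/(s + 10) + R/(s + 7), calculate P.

Cover-up at s = 9: P = 8/[(9 + 10)(9 + 7)] = 8/[(19)(16)] = 8/304 = 1/38


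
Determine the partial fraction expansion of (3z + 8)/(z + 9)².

(3z + 8) = A(z + 9) + B. At z = -9: B = 3·(-9) + 8 = -19. Coeff of z: A = 3
Result: 3/(z + 9) - 19/(z + 9)²


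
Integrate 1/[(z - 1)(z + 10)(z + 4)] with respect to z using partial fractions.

Cover-up: A = 1/55, B = 1/66, C = -1/30. Decomposition: (1/55)/(z - 1) + (1/66)/(z + 10) - (1/30)/(z + 4). Integrate each term: (1/55) ln|(z - 1)| + (1/66) ln|(z + 10)| - (1/30) ln|(z + 4)| + C


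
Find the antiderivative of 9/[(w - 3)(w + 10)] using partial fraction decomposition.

Decompose: 9/[(w - 3)(w + 10)] = (9/13)/(w - 3) - (9/13)/(w + 10). Integrate each term: (9/13) ln|(w - 3)| - (9/13) ln|(w + 10)| + C


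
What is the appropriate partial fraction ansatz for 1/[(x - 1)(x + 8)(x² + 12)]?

Two linear + quadratic: P/(x - 1) + Q/(x + 8) + (Rx + S)/(x² + 12)


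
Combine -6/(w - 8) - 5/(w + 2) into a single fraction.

Common denominator (w - 8)(w + 2). Numerator: -6(w + 2) - 5(w - 8) = (-6w - 12) - (5w - 40) = -11w + 28
Result: (-11w + 28)/[(w - 8)(w + 2)]


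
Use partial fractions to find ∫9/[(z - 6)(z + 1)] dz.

Decompose: 9/[(z - 6)(z + 1)] = (9/7)/(z - 6) - (9/7)/(z + 1). Integrate each term: (9/7) ln|(z - 6)| - (9/7) ln|(z + 1)| + C


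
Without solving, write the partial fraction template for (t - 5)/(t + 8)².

Repeated linear factor: P/(t + 8) + Q/(t + 8)²


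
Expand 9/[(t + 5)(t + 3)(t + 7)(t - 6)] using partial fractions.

Using Heaviside cover-up: (9/44)/(t + 5) - (1/8)/(t + 3) - (9/104)/(t + 7) + (1/143)/(t - 6)


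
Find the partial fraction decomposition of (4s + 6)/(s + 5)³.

(4s + 6) = P(s + 5)² + Q(s + 5) + R. At s = -5: R = 4·(-5) + 6 = -14. Coefficients: P = 0, Q = 4
Result: 4/(s + 5)² - 14/(s + 5)³


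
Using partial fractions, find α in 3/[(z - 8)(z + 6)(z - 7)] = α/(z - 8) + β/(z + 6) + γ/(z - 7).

Cover-up at z = 8: α = 3/[(8 + 6)(8 - 7)] = 3/[(14)(1)] = 3/14


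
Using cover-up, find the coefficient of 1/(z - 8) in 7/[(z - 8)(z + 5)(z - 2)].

Cover (z - 8), set z=8: 7/[(8 + 5)(8 - 2)] = 7/78


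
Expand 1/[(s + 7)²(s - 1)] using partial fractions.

Cover-up at s=1: R = 1/(1 + 7)² = 1/64. Cover-up at s=-7: Q = 1/(-7 - 1) = -1/8. Comparing s² coeff: P = -R = -1/64
Result: (-1/64)/(s + 7) - (1/8)/(s + 7)² + (1/64)/(s - 1)


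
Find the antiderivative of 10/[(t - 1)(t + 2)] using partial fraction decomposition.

Decompose: 10/[(t - 1)(t + 2)] = (10/3)/(t - 1) - (10/3)/(t + 2). Integrate each term: (10/3) ln|(t - 1)| - (10/3) ln|(t + 2)| + C


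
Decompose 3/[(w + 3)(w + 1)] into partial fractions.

3/(w + 3)(w + 1) = α/(w + 3) + β/(w + 1). α = 3/(-3 + 1) = -3/2, β = 3/(-1 + 3) = 3/2
Result: (-3/2)/(w + 3) + (3/2)/(w + 1)


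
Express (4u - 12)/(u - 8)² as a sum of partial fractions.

(4u - 12) = P(u - 8) + Q. At u = 8: Q = 4·8 - 12 = 20. Coeff of u: P = 4
Result: 4/(u - 8) + 20/(u - 8)²


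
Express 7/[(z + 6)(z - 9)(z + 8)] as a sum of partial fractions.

Using cover-up method: α = -7/30, β = 7/255, γ = 7/34
Result: (-7/30)/(z + 6) + (7/255)/(z - 9) + (7/34)/(z + 8)


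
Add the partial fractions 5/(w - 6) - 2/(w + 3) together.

Common denominator (w - 6)(w + 3). Numerator: 5(w + 3) - 2(w - 6) = (5w + 15) - (2w - 12) = 3w + 27
Result: (3w + 27)/[(w - 6)(w + 3)]


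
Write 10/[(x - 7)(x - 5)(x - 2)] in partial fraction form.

Using cover-up method: A = 1, B = -5/3, C = 2/3
Result: 1/(x - 7) - (5/3)/(x - 5) + (2/3)/(x - 2)


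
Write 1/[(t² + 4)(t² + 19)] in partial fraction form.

Coefficient matching gives A = C = 0, B = 1/(19-4) = 1/15, D = -B = -1/15
Result: (1/15)/(t² + 4) - (1/15)/(t² + 19)


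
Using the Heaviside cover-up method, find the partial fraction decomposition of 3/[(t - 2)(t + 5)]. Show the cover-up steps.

Cover (t - 2): set t=2, get P = 3/(2 + 5) = 3/7. Cover (t + 5): set t=-5, get Q = 3/(-5 - 2) = -3/7.
Result: (3/7)/(t - 2) - (3/7)/(t + 5)


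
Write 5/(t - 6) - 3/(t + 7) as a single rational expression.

Common denominator (t - 6)(t + 7). Numerator: 5(t + 7) - 3(t - 6) = (5t + 35) - (3t - 18) = 2t + 53
Result: (2t + 53)/[(t - 6)(t + 7)]


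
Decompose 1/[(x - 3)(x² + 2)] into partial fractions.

Cover-up at x = 3: A = 1/(3² + 2) = 1/11. Then B = -A = -1/11, C = -A·(0 + 3) = -3/11
Result: (1/11)/(x - 3) - ((1/11)x + 3/11)/(x² + 2)


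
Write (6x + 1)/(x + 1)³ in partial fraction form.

(6x + 1) = A(x + 1)² + B(x + 1) + C. At x = -1: C = 6·(-1) + 1 = -5. Coefficients: A = 0, B = 6
Result: 6/(x + 1)² - 5/(x + 1)³


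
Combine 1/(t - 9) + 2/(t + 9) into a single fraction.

Common denominator (t - 9)(t + 9). Numerator: 1(t + 9) + 2(t - 9) = (t + 9) + (2t - 18) = 3t - 9
Result: (3t - 9)/[(t - 9)(t + 9)]


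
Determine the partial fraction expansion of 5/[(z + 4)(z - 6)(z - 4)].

Using cover-up method: P = 1/16, Q = 1/4, R = -5/16
Result: (1/16)/(z + 4) + (1/4)/(z - 6) - (5/16)/(z - 4)


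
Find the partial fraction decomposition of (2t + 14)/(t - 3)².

(2t + 14) = α(t - 3) + β. At t = 3: β = 2·3 + 14 = 20. Coeff of t: α = 2
Result: 2/(t - 3) + 20/(t - 3)²


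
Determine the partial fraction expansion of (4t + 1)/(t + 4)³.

(4t + 1) = α(t + 4)² + β(t + 4) + γ. At t = -4: γ = 4·(-4) + 1 = -15. Coefficients: α = 0, β = 4
Result: 4/(t + 4)² - 15/(t + 4)³


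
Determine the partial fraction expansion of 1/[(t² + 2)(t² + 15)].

Coefficient matching gives A = C = 0, B = 1/(15-2) = 1/13, D = -B = -1/13
Result: (1/13)/(t² + 2) - (1/13)/(t² + 15)


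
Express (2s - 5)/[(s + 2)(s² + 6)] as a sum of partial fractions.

At s=-2: P = (2·(-2) - 5)/((-2)² + 6) = -9/10. Q = -P = 9/10, R = 2 - (-2)·P = 1/5
Result: (-9/10)/(s + 2) + ((9/10)s + 1/5)/(s² + 6)


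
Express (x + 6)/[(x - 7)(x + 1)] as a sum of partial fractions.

At x=7: P = (1·7 + 6)/(7 + 1) = 13/8. At x=-1: Q = (1·(-1) + 6)/(-1 - 7) = -5/8
Result: (13/8)/(x - 7) - (5/8)/(x + 1)


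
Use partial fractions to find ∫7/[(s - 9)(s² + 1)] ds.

Cover-up at s=9: P = 7/(9²+1) = 7/82. Coeff matching: Q = -7/82, R = -63/82. Decomposition: (7/82)/(s - 9) - ((7/82)s + 63/82)/(s² + 1). Integrate: linear → ln, quadratic → (1/2)ln + arctan: (7/82) ln|(s - 9)| - (7/164) ln(s² + 1) - (63/82) arctan(s) + C


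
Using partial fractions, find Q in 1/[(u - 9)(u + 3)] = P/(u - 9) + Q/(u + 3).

Cover-up at u = -3: Q = 1/(-3 - 9) = -1/12


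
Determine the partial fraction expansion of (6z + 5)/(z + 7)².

(6z + 5) = A(z + 7) + B. At z = -7: B = 6·(-7) + 5 = -37. Coeff of z: A = 6
Result: 6/(z + 7) - 37/(z + 7)²


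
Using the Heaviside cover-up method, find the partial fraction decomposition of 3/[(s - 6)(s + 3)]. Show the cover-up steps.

Cover (s - 6): set s=6, get α = 3/(6 + 3) = 1/3. Cover (s + 3): set s=-3, get β = 3/(-3 - 6) = -1/3.
Result: (1/3)/(s - 6) - (1/3)/(s + 3)


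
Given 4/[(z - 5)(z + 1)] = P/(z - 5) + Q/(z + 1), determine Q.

Cover-up at z = -1: Q = 4/(-1 - 5) = -4/6 = -2/3
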